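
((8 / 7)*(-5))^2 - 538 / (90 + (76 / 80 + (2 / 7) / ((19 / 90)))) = 322720280 / 12030823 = 26.82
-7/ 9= -0.78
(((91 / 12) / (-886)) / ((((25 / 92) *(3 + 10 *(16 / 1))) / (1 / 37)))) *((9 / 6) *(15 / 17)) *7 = -43953 / 908389220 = -0.00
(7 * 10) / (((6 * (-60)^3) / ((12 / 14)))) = -1 / 21600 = -0.00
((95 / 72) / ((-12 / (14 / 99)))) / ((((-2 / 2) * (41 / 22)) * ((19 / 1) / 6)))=35 / 13284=0.00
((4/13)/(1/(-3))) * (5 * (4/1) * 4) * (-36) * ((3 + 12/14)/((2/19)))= 8864640/91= 97413.63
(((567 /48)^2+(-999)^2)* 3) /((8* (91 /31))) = 23763729861 /186368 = 127509.71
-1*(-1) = 1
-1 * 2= -2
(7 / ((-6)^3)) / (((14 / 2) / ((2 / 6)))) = -1 / 648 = -0.00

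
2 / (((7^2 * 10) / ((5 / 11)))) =1 / 539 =0.00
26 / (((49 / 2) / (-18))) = -936 / 49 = -19.10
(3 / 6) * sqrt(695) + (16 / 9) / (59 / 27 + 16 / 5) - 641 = -465767 / 727 + sqrt(695) / 2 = -627.49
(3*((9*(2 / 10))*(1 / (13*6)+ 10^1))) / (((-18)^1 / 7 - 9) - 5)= -49203 / 15080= -3.26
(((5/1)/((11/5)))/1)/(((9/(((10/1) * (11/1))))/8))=2000/9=222.22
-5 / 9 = -0.56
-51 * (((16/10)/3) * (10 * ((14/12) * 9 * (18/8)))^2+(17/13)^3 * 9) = -6675228279/4394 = -1519168.93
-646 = -646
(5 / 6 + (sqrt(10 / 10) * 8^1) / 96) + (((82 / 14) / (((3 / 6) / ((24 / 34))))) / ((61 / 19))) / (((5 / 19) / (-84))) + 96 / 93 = -1581960811 / 1928820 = -820.17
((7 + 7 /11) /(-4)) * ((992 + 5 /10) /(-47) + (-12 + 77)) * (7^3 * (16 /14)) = -1543500 /47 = -32840.43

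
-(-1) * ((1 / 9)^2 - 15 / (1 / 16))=-239.99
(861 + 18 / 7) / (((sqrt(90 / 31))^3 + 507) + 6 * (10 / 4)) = 1740837085 / 1052183202 - 312325 * sqrt(310) / 350727734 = 1.64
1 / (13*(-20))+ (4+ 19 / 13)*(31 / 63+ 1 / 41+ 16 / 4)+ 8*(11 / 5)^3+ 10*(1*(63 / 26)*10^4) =242417.54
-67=-67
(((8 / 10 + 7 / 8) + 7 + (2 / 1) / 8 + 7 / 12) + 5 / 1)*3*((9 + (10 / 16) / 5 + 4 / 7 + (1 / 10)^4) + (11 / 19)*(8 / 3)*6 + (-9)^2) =231459652803 / 53200000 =4350.75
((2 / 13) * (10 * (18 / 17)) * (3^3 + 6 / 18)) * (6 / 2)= 133.57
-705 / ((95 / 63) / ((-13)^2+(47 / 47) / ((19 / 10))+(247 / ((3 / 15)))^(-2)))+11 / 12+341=-27443175493171 / 347751300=-78916.10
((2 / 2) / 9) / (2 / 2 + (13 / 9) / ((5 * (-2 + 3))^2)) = 25 / 238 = 0.11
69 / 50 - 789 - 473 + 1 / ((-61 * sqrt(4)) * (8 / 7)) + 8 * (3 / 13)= -399285339 / 317200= -1258.78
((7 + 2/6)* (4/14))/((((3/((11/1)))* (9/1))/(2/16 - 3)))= -2783/1134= -2.45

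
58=58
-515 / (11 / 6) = -280.91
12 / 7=1.71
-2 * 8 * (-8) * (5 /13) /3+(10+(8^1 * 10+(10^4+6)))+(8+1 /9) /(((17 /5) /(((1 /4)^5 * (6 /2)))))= 10112.42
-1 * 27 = -27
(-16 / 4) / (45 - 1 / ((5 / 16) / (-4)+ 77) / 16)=-19692 / 221531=-0.09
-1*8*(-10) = 80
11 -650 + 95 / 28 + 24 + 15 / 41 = -701705 / 1148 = -611.24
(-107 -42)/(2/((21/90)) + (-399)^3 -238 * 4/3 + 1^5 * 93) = 3129/1333949710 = 0.00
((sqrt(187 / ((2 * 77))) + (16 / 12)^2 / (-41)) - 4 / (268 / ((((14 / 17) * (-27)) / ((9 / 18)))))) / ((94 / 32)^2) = 66749440 / 928422819 + 128 * sqrt(238) / 15463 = 0.20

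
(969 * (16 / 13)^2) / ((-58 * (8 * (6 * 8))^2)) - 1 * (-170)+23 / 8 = 172.87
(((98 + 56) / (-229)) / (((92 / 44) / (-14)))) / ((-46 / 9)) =-106722 / 121141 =-0.88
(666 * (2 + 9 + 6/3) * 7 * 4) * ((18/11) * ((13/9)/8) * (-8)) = -6303024/11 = -573002.18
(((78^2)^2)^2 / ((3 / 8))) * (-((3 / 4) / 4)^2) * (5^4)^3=-31359429260630859375000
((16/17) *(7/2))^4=9834496/83521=117.75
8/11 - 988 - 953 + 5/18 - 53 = -394613/198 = -1992.99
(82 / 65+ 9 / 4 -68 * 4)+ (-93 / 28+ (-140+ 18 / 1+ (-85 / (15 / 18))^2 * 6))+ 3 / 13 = 56447683 / 910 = 62030.42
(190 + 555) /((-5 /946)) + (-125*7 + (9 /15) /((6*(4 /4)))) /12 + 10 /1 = -16922029 /120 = -141016.91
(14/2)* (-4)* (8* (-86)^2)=-1656704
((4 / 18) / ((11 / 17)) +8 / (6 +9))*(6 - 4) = 868 / 495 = 1.75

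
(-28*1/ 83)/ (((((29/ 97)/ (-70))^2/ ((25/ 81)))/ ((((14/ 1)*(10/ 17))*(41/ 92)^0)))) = -4518201800000/ 96118731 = -47006.47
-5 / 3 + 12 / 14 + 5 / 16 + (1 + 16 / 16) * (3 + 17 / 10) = 14957 / 1680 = 8.90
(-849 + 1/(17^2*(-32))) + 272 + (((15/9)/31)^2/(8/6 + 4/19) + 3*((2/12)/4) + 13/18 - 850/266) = -67794807778351/117019447776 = -579.35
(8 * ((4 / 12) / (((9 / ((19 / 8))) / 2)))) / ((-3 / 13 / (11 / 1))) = -5434 / 81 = -67.09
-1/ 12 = -0.08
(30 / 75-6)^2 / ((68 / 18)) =3528 / 425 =8.30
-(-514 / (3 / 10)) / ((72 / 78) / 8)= 133640 / 9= 14848.89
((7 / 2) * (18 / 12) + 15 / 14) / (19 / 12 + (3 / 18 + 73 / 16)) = 708 / 707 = 1.00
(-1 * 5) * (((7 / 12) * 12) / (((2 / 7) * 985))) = -49 / 394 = -0.12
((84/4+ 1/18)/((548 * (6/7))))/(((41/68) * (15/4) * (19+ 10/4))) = 90202/97820055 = 0.00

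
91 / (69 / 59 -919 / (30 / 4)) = -80535 / 107407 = -0.75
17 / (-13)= -17 / 13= -1.31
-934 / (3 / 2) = -1868 / 3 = -622.67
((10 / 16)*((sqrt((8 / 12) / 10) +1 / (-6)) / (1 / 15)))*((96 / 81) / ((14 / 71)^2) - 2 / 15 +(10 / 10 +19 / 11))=-3008485 / 58212 +601697*sqrt(15) / 29106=28.38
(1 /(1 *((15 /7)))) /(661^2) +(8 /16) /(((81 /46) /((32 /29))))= 1607874761 /5131637145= 0.31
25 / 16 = 1.56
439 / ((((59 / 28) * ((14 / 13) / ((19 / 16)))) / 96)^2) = 3856744944 / 3481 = 1107941.67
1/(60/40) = 2/3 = 0.67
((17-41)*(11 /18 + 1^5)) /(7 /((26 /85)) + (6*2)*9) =-3016 /10209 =-0.30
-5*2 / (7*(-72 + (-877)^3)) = 0.00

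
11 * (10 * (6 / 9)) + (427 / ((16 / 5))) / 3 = 1885 / 16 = 117.81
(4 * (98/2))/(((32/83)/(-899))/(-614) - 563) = -91629676/263201569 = -0.35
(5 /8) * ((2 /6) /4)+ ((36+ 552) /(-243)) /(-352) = 1681 /28512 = 0.06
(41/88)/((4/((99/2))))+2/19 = 7139/1216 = 5.87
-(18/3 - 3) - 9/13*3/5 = -222/65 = -3.42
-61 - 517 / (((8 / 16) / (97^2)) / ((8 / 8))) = -9728967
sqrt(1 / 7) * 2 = 2 * sqrt(7) / 7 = 0.76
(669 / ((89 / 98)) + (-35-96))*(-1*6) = -323418 / 89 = -3633.91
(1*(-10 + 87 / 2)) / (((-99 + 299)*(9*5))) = 67 / 18000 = 0.00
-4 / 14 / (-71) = 0.00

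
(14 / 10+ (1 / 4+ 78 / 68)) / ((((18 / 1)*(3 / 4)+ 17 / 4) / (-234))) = -222534 / 6035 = -36.87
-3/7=-0.43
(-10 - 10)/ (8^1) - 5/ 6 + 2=-4/ 3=-1.33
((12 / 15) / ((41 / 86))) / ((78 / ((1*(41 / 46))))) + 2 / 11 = 9916 / 49335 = 0.20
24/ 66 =0.36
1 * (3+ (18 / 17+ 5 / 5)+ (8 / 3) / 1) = 7.73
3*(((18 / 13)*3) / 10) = 81 / 65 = 1.25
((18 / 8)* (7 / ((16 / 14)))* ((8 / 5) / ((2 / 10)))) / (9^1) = 49 / 4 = 12.25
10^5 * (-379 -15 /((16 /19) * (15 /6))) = -38612500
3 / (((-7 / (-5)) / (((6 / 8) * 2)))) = 45 / 14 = 3.21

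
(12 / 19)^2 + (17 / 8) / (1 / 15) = 93207 / 2888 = 32.27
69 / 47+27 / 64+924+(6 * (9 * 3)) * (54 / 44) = 1124.71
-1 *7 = -7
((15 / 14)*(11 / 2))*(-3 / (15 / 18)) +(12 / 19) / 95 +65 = 1106633 / 25270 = 43.79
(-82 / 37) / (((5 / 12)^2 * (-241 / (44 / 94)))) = 259776 / 10477475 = 0.02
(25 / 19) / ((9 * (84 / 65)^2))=105625 / 1206576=0.09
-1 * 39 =-39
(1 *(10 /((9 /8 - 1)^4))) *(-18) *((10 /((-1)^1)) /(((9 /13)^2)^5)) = 112933676522700800 /387420489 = 291501558.98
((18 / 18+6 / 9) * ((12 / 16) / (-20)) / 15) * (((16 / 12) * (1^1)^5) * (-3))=1 / 60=0.02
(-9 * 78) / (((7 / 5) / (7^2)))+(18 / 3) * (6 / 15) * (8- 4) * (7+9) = -122082 / 5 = -24416.40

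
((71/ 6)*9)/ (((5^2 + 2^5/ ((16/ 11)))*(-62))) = -213/ 5828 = -0.04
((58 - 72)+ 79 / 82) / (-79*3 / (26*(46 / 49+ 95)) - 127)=21776599 / 212302305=0.10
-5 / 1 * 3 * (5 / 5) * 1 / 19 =-15 / 19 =-0.79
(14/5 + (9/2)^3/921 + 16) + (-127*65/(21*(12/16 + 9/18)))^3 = -31100190.24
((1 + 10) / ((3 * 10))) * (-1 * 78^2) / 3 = -743.60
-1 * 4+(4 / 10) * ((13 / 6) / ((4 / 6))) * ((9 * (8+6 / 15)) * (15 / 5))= 7271 / 25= 290.84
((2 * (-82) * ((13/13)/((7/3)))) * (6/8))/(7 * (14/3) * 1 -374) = 1107/7168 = 0.15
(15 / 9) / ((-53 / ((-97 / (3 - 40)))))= -485 / 5883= -0.08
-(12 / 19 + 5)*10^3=-107000 / 19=-5631.58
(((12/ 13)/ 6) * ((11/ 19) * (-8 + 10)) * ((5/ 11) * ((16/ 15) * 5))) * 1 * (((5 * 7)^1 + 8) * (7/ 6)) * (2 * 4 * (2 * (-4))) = -3082240/ 2223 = -1386.52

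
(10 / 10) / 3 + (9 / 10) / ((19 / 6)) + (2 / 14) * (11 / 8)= 12991 / 15960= 0.81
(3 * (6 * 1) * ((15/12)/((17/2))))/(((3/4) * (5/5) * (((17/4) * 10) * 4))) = 6/289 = 0.02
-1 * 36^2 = -1296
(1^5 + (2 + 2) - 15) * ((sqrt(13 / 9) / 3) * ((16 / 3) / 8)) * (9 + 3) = -80 * sqrt(13) / 9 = -32.05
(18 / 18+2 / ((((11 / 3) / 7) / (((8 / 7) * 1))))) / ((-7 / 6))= -354 / 77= -4.60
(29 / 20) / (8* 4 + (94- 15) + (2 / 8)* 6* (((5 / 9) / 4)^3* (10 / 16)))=1804032 / 138104885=0.01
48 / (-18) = -8 / 3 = -2.67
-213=-213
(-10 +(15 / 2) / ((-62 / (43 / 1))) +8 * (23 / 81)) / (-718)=129869 / 7211592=0.02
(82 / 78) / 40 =41 / 1560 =0.03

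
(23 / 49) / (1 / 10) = 230 / 49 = 4.69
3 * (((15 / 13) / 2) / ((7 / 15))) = 675 / 182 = 3.71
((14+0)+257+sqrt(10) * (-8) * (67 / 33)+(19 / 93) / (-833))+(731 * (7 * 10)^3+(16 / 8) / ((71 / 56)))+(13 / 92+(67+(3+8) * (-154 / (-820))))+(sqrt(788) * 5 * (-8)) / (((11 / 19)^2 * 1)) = -28880 * sqrt(197) / 121-536 * sqrt(10) / 33+26009983463710471733 / 103735639140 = 250729940.42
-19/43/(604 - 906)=19/12986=0.00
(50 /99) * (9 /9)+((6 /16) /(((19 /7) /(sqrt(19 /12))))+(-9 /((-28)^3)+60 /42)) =7 * sqrt(57) /304+4203131 /2173248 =2.11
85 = 85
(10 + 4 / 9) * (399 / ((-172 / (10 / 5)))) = -6251 / 129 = -48.46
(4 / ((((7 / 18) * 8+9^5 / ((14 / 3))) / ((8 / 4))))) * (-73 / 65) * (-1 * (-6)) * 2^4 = -7064064 / 103656475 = -0.07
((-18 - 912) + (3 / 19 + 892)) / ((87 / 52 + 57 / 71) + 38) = -2654548 / 2839303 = -0.93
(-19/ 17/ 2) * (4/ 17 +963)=-311125/ 578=-538.28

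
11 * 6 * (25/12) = 275/2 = 137.50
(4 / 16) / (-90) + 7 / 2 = 1259 / 360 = 3.50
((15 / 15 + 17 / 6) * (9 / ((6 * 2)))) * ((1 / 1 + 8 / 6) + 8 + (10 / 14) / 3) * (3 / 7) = 2553 / 196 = 13.03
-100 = -100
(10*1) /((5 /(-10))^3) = -80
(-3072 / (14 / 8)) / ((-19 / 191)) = 2347008 / 133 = 17646.68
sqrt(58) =7.62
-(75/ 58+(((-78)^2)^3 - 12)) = -225199600693.29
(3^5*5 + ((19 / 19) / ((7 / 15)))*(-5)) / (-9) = -2810 / 21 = -133.81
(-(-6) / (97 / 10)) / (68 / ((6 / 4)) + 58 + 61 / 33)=660 / 112229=0.01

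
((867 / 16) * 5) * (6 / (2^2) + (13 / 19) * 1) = 359805 / 608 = 591.78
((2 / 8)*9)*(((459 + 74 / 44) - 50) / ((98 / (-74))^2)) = 111320235 / 211288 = 526.86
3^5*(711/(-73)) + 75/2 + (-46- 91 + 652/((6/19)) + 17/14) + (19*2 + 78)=-435943/1533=-284.37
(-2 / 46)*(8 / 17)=-8 / 391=-0.02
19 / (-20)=-19 / 20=-0.95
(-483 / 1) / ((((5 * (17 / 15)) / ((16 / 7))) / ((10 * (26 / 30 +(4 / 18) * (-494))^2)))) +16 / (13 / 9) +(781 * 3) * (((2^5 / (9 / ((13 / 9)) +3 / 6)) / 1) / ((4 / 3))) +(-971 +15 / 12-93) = -32164836153353 / 1392300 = -23101943.66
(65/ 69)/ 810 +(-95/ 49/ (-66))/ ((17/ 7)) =97001/ 7316001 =0.01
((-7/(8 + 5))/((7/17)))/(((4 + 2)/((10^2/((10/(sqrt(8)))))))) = -170 *sqrt(2)/39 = -6.16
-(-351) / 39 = 9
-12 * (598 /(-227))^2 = -83.28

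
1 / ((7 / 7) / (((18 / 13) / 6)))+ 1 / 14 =55 / 182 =0.30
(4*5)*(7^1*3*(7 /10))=294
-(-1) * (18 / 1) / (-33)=-6 / 11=-0.55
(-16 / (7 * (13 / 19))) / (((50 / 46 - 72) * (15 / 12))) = 27968 / 742105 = 0.04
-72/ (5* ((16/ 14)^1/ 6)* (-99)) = 42/ 55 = 0.76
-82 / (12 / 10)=-205 / 3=-68.33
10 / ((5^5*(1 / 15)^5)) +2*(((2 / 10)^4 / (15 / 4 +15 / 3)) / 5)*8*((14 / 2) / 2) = 37968782 / 15625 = 2430.00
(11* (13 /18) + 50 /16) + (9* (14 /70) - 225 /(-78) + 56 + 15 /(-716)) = 60092261 /837720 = 71.73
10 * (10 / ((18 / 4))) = 22.22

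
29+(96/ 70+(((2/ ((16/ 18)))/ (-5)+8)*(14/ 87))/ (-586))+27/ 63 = 15701399/ 509820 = 30.80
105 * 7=735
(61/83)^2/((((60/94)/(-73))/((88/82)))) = -280868522/4236735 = -66.29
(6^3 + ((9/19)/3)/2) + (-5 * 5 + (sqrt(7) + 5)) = sqrt(7) + 7451/38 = 198.72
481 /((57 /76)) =641.33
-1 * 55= -55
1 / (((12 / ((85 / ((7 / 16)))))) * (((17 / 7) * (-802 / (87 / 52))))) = -145 / 10426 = -0.01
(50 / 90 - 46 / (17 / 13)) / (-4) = 8.66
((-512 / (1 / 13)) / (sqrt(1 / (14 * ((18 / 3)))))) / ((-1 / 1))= 13312 * sqrt(21)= 61003.25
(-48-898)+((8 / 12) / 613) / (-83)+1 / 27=-1299500557 / 1373733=-945.96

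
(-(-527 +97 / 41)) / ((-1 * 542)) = -10755 / 11111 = -0.97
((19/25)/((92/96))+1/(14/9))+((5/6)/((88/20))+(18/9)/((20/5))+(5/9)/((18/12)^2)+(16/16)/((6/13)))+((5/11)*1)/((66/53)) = 773814493/157796100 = 4.90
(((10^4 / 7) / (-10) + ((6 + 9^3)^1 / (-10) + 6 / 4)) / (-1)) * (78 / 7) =117312 / 49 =2394.12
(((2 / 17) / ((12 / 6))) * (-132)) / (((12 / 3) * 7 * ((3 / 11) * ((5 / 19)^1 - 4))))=2299 / 8449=0.27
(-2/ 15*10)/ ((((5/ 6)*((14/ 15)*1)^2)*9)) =-10/ 49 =-0.20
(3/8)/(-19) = -3/152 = -0.02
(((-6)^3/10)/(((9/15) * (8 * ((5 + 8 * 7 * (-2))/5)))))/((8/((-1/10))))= -9/3424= -0.00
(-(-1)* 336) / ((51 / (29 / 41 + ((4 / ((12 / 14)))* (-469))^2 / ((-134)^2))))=1762.25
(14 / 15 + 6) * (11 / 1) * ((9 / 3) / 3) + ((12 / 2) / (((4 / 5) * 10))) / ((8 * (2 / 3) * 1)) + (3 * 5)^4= 48673351 / 960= 50701.41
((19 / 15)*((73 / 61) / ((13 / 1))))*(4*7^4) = 13320748 / 11895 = 1119.86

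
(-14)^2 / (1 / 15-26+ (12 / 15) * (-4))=-2940 / 437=-6.73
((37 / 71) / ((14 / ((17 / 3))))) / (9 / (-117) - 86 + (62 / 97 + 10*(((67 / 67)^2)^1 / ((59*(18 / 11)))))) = -140390913 / 56796158048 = -0.00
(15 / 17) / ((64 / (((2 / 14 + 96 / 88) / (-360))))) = -95 / 2010624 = -0.00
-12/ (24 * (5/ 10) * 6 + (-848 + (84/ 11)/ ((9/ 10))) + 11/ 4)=1584/ 100949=0.02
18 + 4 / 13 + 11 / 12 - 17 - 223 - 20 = -37561 / 156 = -240.78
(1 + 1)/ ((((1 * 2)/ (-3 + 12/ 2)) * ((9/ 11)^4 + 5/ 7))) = 307461/ 119132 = 2.58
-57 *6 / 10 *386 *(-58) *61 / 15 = 77843076 / 25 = 3113723.04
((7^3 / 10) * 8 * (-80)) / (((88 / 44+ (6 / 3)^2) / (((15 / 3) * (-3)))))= 54880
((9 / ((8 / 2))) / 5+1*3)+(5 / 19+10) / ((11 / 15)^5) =3172700361 / 61199380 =51.84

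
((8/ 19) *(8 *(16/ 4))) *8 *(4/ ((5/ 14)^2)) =1605632/ 475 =3380.28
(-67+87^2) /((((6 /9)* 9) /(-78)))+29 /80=-97525.64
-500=-500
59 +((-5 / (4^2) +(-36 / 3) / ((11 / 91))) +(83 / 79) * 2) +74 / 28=-3488343 / 97328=-35.84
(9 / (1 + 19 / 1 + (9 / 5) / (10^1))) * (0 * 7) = 0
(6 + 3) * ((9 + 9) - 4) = 126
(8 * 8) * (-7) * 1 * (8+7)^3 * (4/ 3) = -2016000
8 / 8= 1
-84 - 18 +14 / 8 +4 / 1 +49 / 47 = -95.21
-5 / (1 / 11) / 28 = -55 / 28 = -1.96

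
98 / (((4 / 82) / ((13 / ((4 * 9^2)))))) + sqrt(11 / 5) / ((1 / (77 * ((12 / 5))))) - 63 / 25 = 632513 / 8100 + 924 * sqrt(55) / 25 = 352.19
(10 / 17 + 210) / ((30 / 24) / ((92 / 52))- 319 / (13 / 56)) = -4281680 / 27924931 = -0.15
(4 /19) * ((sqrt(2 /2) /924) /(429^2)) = 0.00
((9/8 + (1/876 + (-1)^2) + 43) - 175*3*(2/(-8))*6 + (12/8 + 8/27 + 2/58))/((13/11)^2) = 46170427985/77278968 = 597.45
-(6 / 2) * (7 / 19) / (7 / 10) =-30 / 19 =-1.58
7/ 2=3.50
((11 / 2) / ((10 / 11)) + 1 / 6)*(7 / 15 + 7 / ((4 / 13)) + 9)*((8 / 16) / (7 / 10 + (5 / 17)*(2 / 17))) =208371601 / 1528560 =136.32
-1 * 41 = -41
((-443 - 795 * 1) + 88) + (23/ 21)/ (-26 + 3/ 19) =-11858087/ 10311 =-1150.04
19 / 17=1.12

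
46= 46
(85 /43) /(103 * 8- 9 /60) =1700 /708511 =0.00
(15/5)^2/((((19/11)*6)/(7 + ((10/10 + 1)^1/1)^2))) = 9.55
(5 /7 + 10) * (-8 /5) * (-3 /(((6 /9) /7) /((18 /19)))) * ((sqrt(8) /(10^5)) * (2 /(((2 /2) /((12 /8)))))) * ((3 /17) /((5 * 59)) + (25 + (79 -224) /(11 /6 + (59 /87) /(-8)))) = -128861238123 * sqrt(2) /72476153125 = -2.51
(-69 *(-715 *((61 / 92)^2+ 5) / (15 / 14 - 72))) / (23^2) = -230435205 / 32218216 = -7.15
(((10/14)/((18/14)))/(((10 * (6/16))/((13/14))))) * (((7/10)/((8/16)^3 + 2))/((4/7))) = 182/2295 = 0.08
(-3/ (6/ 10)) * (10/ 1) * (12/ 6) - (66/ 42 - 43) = -410/ 7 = -58.57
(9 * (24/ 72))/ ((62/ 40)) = 60/ 31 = 1.94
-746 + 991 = 245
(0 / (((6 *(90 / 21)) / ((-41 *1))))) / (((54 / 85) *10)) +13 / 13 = 1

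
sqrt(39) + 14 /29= 6.73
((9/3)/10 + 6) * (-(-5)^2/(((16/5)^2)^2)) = -1.50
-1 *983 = -983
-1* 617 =-617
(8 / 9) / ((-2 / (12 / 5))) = -1.07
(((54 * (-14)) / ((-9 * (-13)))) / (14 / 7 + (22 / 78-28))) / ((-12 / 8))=-168 / 1003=-0.17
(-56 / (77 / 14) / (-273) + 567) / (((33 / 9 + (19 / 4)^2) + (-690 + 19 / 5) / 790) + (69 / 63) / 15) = 161426672400 / 7240542023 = 22.29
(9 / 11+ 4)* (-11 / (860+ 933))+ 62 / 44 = 4947 / 3586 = 1.38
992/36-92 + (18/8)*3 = -2077/36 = -57.69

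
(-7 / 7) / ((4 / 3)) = -3 / 4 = -0.75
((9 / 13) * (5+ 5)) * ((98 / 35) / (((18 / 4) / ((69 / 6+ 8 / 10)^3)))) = 13026069 / 1625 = 8016.04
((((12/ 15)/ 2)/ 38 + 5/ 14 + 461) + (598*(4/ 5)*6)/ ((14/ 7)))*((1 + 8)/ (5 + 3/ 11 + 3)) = 49944213/ 24206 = 2063.30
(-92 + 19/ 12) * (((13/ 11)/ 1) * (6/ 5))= -2821/ 22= -128.23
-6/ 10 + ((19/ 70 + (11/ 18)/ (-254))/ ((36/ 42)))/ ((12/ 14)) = -192433/ 822960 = -0.23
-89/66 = -1.35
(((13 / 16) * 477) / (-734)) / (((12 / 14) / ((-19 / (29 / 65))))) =17869215 / 681152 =26.23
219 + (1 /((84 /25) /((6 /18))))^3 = 219.00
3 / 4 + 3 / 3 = 7 / 4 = 1.75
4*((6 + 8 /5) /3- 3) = -28 /15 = -1.87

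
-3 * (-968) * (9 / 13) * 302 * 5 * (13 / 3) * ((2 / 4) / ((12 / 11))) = 6029430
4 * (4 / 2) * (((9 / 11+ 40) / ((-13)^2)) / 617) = 3592 / 1147003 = 0.00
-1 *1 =-1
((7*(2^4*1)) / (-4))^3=-21952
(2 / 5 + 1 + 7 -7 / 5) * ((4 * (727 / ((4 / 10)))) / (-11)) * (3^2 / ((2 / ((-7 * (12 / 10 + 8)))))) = 1340720.18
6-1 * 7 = -1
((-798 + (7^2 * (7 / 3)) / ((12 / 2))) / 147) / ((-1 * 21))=2003 / 7938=0.25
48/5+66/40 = 45/4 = 11.25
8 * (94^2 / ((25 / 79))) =5584352 / 25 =223374.08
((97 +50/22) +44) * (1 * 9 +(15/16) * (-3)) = 1773/2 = 886.50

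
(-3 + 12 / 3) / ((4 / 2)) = 1 / 2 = 0.50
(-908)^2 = 824464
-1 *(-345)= 345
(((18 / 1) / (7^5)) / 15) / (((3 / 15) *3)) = 2 / 16807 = 0.00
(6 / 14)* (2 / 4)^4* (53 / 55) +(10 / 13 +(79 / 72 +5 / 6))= 1964393 / 720720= 2.73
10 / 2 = 5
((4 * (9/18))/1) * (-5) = -10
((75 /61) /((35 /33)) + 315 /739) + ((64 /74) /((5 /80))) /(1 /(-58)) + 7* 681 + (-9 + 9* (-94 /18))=45650946353 /11675461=3909.99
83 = 83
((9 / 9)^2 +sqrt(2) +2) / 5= sqrt(2) / 5 +3 / 5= 0.88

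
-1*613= -613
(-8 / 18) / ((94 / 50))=-0.24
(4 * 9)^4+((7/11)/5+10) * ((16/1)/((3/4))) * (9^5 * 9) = 6407315136/55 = 116496638.84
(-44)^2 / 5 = 1936 / 5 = 387.20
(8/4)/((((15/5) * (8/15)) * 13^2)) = 0.01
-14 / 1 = -14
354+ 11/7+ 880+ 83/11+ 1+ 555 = 138532/77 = 1799.12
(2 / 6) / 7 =1 / 21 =0.05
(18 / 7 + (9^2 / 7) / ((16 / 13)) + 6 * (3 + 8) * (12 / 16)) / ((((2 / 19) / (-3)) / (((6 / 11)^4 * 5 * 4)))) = -317880450 / 102487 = -3101.67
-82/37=-2.22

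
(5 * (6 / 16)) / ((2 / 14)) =105 / 8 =13.12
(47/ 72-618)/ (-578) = 44449/ 41616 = 1.07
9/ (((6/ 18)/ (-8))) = -216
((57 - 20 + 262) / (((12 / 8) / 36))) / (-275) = -7176 / 275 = -26.09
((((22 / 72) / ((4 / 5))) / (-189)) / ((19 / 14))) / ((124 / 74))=-2035 / 2290032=-0.00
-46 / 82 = -23 / 41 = -0.56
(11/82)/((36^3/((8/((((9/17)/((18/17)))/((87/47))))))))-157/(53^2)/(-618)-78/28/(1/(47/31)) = -993302096149271/235194235402392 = -4.22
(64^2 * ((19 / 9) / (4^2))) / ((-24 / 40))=-24320 / 27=-900.74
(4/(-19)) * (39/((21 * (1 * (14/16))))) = -416/931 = -0.45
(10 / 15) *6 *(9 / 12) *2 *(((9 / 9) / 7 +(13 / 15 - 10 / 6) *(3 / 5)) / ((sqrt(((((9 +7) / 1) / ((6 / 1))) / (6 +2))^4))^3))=-258066 / 175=-1474.66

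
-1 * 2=-2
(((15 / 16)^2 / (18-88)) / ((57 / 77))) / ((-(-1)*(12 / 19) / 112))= -385 / 128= -3.01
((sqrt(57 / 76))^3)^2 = 27 / 64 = 0.42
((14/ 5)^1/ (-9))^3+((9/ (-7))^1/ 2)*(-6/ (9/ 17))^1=4628167/ 637875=7.26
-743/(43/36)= -26748/43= -622.05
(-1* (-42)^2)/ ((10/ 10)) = -1764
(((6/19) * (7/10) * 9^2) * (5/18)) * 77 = 14553/38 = 382.97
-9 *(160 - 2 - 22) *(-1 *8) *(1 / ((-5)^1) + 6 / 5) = 9792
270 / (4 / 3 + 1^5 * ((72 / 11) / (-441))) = 218295 / 1066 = 204.78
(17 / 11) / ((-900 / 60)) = -17 / 165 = -0.10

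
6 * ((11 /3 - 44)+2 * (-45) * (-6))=2998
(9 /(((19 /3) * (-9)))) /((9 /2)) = -0.04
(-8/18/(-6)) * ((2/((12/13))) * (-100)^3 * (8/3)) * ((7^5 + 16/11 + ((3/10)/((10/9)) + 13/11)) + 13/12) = -57695316640000/8019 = -7194826866.19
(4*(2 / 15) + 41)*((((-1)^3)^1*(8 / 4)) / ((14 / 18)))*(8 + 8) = -8544 / 5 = -1708.80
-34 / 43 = -0.79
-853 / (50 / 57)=-48621 / 50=-972.42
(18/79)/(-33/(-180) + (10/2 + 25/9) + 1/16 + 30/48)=12960/491933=0.03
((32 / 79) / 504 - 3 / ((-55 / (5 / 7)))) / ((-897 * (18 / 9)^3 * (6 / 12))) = -311 / 28061748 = -0.00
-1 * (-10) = 10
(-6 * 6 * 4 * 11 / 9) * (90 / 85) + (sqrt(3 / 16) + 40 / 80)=-6319 / 34 + sqrt(3) / 4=-185.42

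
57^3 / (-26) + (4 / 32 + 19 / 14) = -5184325 / 728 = -7121.33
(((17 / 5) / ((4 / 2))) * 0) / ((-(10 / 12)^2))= 0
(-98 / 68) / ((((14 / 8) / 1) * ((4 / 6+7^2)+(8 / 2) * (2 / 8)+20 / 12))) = -42 / 2669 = -0.02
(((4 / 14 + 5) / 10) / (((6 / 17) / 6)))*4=1258 / 35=35.94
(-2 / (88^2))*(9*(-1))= 9 / 3872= 0.00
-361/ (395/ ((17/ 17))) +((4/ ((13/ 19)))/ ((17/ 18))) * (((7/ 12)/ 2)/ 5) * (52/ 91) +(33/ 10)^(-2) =-0.62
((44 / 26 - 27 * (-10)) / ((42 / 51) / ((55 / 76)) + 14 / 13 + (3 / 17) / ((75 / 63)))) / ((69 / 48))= 264193600 / 3303237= 79.98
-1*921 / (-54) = 307 / 18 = 17.06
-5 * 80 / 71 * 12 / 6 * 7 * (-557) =3119200 / 71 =43932.39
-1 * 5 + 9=4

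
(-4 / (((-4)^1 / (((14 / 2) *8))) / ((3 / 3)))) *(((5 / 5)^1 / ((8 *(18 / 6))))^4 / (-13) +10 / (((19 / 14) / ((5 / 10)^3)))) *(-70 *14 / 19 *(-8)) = 129446521015 / 6082128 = 21283.10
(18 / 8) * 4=9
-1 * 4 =-4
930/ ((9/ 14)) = 4340/ 3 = 1446.67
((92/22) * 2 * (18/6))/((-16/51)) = -3519/44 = -79.98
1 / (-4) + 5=19 / 4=4.75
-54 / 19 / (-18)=3 / 19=0.16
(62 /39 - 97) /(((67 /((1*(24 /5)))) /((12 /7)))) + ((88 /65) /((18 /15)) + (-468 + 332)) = -13406348 /91455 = -146.59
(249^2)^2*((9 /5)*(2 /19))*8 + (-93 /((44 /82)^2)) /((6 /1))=535840127796847 /91960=5826882642.42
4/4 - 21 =-20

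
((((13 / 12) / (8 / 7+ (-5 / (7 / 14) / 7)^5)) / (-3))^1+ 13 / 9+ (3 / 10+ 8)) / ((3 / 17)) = 89912133 / 1615840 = 55.64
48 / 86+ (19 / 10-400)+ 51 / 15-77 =-202591 / 430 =-471.14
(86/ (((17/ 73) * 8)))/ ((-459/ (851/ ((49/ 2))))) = -2671289/ 764694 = -3.49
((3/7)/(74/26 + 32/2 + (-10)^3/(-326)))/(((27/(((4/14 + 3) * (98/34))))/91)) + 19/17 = 12375452/7104555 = 1.74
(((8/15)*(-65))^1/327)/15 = -104/14715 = -0.01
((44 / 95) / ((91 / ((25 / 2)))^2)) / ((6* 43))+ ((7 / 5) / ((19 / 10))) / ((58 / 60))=897369035 / 1177210398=0.76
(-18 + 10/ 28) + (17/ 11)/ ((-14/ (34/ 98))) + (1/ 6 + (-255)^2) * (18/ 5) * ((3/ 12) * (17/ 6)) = 25022006851/ 150920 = 165796.49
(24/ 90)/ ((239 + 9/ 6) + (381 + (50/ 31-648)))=-248/ 23145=-0.01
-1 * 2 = -2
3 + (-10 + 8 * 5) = 33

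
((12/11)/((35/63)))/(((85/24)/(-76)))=-196992/4675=-42.14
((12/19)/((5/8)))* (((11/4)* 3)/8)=99/95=1.04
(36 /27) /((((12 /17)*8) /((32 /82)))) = 34 /369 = 0.09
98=98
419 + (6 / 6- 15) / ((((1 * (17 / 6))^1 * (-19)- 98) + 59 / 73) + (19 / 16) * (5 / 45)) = 664760359 / 1586189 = 419.09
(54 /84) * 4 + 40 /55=254 /77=3.30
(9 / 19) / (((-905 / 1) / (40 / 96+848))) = -30543 / 68780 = -0.44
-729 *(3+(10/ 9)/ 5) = -2349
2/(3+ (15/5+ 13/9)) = 0.27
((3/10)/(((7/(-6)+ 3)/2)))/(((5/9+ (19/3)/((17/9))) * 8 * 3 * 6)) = 0.00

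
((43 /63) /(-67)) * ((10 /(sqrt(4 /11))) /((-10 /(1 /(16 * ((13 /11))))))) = 473 * sqrt(11) /1755936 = 0.00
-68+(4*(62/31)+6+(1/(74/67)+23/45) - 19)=-238373/3330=-71.58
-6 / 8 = -3 / 4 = -0.75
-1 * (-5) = 5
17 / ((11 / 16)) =272 / 11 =24.73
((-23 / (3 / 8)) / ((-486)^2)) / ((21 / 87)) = -1334 / 1240029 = -0.00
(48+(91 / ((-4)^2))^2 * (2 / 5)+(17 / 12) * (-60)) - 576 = -384039 / 640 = -600.06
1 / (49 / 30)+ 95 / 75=1.88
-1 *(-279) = 279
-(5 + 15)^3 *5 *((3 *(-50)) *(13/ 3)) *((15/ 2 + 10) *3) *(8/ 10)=1092000000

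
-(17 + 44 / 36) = -164 / 9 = -18.22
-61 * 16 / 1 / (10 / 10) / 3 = -976 / 3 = -325.33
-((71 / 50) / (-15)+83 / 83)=-0.91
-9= -9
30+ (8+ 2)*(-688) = -6850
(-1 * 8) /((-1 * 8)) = 1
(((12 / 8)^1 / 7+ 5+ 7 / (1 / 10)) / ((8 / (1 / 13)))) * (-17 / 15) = -459 / 560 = -0.82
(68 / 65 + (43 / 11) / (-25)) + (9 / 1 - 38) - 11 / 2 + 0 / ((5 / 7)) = -240313 / 7150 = -33.61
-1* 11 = -11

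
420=420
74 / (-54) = -1.37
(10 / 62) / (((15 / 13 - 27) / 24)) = -65 / 434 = -0.15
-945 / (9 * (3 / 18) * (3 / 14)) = -2940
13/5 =2.60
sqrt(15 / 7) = sqrt(105) / 7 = 1.46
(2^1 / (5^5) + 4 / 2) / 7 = 6252 / 21875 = 0.29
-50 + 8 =-42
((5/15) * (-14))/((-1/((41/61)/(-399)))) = -82/10431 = -0.01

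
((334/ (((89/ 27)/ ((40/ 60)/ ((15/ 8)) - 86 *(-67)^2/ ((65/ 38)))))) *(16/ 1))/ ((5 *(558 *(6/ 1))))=-35278485472/ 1614015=-21857.59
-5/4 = -1.25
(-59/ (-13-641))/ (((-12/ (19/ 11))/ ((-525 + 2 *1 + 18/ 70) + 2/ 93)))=86697019/ 12772620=6.79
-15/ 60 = -1/ 4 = -0.25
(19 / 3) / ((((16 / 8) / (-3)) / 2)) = -19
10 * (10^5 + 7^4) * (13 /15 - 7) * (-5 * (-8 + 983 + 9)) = 30900525760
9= 9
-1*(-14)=14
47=47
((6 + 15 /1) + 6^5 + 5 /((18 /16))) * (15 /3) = 351065 /9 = 39007.22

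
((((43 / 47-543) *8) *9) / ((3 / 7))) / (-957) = 1426768 / 14993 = 95.16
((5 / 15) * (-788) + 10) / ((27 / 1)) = -758 / 81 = -9.36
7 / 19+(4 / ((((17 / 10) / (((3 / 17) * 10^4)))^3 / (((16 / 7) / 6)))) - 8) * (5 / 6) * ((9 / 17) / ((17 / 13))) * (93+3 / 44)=78027299634322539894182 / 1457933305169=53519114597.14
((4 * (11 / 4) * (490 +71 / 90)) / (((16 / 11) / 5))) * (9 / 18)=5344691 / 576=9278.98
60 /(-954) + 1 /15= 1 /265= 0.00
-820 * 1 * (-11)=9020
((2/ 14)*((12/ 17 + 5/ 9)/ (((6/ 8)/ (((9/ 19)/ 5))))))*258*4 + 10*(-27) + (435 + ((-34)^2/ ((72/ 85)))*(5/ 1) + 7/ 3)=1427367509/ 203490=7014.44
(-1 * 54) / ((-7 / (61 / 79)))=3294 / 553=5.96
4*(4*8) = 128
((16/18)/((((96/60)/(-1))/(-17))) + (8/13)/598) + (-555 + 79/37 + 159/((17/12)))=-431.18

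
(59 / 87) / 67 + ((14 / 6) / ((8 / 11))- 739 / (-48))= 578681 / 31088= 18.61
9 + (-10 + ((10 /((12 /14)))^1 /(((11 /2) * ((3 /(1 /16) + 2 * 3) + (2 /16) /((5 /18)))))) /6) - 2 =-322733 /107811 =-2.99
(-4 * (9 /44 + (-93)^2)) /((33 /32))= -4059360 /121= -33548.43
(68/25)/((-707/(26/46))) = -884/406525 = -0.00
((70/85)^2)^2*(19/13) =729904/1085773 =0.67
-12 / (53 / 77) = -924 / 53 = -17.43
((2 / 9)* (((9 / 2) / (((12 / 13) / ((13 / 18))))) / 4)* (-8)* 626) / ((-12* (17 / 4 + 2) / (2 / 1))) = 52897 / 2025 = 26.12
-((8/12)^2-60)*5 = 2680/9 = 297.78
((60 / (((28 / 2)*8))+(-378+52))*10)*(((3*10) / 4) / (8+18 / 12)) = -683475 / 266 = -2569.45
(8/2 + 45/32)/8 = 173/256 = 0.68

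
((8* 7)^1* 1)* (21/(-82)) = -588/41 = -14.34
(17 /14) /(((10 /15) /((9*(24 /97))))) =2754 /679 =4.06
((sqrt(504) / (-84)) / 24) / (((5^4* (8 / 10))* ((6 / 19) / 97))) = -1843* sqrt(14) / 1008000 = -0.01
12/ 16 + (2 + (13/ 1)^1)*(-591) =-35457/ 4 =-8864.25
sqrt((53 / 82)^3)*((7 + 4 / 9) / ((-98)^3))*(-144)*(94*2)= 333794*sqrt(4346) / 197767969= 0.11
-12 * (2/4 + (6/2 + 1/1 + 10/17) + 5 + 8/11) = -24270/187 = -129.79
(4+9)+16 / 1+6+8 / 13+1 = 476 / 13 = 36.62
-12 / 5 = -2.40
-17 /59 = -0.29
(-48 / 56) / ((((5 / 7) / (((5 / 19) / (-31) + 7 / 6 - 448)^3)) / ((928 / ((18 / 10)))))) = 55197341361.36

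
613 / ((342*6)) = 613 / 2052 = 0.30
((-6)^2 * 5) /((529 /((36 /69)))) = 2160 /12167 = 0.18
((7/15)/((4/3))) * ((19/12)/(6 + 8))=0.04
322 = 322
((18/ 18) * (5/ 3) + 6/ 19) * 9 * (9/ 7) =3051/ 133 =22.94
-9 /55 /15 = -3 /275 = -0.01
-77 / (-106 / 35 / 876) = 1180410 / 53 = 22271.89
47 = 47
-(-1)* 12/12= 1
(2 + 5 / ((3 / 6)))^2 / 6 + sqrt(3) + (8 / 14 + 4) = sqrt(3) + 200 / 7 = 30.30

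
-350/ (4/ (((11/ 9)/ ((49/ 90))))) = -1375/ 7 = -196.43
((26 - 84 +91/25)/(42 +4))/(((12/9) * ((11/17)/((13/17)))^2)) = -689013/556600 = -1.24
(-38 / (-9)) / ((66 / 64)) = 1216 / 297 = 4.09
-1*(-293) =293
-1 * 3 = -3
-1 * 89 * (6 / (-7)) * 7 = 534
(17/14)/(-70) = -17/980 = -0.02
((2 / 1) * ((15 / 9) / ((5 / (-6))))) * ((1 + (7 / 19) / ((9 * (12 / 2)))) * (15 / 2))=-5165 / 171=-30.20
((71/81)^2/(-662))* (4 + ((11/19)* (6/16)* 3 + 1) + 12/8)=-5479567/660194064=-0.01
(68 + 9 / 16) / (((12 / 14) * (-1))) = -7679 / 96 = -79.99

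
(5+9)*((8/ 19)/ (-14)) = -8/ 19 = -0.42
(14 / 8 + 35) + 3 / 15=739 / 20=36.95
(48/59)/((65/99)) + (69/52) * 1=39363/15340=2.57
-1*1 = -1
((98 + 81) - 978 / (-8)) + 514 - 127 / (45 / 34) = 129473 / 180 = 719.29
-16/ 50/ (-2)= 4/ 25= 0.16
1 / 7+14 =14.14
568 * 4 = 2272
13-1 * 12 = 1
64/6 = 32/3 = 10.67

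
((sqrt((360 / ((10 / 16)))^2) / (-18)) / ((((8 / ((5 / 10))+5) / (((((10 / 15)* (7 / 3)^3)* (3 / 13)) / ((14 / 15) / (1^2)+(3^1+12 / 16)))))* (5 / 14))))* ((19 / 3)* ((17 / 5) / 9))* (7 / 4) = -99266944 / 13315185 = -7.46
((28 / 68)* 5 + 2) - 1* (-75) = 1344 / 17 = 79.06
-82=-82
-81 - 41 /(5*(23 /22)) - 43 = -15162 /115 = -131.84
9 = 9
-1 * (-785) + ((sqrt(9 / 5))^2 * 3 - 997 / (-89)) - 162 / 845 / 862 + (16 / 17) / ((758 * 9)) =1506653923247866 / 1879553216385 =801.60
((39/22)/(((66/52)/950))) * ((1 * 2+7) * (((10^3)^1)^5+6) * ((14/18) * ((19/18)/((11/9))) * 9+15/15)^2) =8678730937500052072385625/14641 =592769000580564993674.31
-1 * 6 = -6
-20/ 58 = -0.34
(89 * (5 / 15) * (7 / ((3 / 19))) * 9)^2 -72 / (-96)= 560458279 / 4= 140114569.75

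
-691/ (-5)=138.20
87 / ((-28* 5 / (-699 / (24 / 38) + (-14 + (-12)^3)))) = 198273 / 112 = 1770.29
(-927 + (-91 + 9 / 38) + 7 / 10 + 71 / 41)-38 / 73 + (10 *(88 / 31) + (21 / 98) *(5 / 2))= -243576867129 / 246802780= -986.93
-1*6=-6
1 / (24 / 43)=1.79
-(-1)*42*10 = 420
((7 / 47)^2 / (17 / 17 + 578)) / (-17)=-49 / 21743187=-0.00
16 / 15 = 1.07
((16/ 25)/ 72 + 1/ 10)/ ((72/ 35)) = 343/ 6480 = 0.05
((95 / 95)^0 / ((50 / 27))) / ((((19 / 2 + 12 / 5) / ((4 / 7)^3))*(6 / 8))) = 2304 / 204085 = 0.01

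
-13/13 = -1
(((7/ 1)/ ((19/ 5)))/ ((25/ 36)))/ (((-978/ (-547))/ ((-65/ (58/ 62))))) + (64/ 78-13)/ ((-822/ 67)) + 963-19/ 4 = 4930132208539/ 5758450308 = 856.16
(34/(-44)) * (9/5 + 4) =-493/110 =-4.48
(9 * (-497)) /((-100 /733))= 3278709 /100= 32787.09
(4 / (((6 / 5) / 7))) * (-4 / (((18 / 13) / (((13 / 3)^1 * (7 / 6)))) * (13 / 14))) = -89180 / 243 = -367.00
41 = 41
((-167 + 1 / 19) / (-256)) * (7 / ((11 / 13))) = 72163 / 13376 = 5.39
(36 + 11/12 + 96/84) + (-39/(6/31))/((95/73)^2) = -61345729/758100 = -80.92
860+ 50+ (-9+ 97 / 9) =8206 / 9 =911.78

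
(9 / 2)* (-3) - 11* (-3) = 39 / 2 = 19.50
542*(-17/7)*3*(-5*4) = 552840/7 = 78977.14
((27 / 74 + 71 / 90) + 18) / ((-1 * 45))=-31891 / 74925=-0.43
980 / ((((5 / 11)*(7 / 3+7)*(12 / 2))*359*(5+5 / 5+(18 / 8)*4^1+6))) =11 / 2154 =0.01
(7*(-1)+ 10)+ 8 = 11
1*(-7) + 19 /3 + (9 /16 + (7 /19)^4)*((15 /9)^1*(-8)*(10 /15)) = -6838451 /1172889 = -5.83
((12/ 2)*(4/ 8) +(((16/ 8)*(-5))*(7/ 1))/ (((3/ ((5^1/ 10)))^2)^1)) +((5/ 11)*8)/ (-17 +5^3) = 647/ 594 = 1.09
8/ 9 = 0.89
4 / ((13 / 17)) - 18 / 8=155 / 52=2.98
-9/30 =-3/10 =-0.30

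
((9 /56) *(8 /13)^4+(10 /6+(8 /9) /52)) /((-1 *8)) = -3071135 /14394744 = -0.21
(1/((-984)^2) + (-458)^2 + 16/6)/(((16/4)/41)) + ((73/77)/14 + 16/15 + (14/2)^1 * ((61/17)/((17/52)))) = 158197287905228263/73573758720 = 2150186.30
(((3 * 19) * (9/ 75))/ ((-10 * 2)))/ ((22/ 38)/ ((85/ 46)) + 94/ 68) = -55233/ 273850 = -0.20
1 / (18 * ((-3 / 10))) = -5 / 27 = -0.19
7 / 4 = 1.75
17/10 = 1.70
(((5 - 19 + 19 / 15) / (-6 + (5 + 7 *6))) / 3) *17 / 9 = -3247 / 16605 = -0.20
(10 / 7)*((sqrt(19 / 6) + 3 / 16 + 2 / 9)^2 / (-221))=-345725 / 16039296 - 295*sqrt(114) / 334152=-0.03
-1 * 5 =-5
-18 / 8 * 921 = -8289 / 4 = -2072.25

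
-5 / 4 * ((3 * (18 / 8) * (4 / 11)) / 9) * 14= -105 / 22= -4.77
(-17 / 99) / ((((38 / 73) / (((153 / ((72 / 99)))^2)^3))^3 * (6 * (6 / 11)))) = -958178828011226319495537577156575728607546000119103856719197121 / 3953944300049181704192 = -242334933246102600507862400000000000000000.00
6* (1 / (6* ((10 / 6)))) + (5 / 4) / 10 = 29 / 40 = 0.72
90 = 90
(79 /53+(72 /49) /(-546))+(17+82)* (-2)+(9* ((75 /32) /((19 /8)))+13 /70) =-16833344421 /89804260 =-187.44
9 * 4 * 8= 288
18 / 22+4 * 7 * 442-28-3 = 135804 / 11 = 12345.82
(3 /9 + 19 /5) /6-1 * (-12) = 571 /45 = 12.69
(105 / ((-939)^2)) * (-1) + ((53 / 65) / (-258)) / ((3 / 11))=-57702877 / 4928820390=-0.01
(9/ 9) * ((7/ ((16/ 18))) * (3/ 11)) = 189/ 88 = 2.15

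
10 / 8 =5 / 4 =1.25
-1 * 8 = -8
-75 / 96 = -25 / 32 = -0.78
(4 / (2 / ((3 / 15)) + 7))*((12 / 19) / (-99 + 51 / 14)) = -224 / 143735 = -0.00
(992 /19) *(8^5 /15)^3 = 34902897112121344 /64125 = 544294691806.96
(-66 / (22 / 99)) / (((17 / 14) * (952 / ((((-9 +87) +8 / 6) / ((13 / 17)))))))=-693 / 26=-26.65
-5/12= -0.42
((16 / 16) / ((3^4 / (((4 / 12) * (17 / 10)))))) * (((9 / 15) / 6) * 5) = 17 / 4860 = 0.00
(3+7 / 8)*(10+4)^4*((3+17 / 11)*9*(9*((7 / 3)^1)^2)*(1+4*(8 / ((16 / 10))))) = 68930549100 / 11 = 6266413554.55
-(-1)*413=413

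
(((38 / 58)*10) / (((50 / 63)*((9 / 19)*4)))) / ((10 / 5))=2527 / 1160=2.18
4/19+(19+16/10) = 1977/95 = 20.81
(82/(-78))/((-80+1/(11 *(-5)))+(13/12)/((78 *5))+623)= -54120/27952847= -0.00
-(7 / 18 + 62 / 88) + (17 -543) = -208729 / 396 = -527.09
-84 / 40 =-21 / 10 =-2.10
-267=-267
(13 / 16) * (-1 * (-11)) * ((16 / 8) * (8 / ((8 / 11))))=1573 / 8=196.62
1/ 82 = 0.01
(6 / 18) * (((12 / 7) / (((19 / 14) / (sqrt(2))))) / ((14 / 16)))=64 * sqrt(2) / 133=0.68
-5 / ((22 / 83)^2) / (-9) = 34445 / 4356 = 7.91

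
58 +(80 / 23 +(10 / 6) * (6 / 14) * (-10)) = 8748 / 161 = 54.34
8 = 8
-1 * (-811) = 811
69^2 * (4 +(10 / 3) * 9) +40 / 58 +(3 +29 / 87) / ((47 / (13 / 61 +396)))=40383250976 / 249429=161902.79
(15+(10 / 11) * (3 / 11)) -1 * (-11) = 3176 / 121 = 26.25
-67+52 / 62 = -2051 / 31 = -66.16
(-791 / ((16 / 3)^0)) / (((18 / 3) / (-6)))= 791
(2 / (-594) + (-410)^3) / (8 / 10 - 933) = 102347685005 / 1384317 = 73933.71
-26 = -26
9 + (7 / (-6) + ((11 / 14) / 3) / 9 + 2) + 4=2620 / 189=13.86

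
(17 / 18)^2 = 289 / 324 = 0.89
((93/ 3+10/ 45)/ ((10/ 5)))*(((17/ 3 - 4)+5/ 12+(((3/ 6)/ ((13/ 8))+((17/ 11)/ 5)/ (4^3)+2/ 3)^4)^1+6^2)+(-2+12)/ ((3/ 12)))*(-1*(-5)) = 7884552738709247808990521/ 1278590822400393216000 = 6166.60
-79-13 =-92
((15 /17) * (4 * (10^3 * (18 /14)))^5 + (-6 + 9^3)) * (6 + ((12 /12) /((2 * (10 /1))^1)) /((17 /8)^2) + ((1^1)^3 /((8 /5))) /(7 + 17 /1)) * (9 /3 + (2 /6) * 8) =506385177154560115333279253423 /4662934080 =108597970390900339584.74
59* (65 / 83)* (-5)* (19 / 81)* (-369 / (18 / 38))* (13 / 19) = 28883.72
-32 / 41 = -0.78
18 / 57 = 0.32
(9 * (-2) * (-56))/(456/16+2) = 2016/61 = 33.05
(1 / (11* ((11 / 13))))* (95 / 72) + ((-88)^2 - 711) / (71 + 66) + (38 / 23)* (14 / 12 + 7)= 64.97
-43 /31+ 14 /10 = 2 /155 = 0.01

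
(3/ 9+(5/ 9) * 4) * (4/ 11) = 0.93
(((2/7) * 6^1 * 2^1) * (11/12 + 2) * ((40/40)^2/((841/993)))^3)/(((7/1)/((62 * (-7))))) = -607070927340/594823321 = -1020.59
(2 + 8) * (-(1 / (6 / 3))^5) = -0.31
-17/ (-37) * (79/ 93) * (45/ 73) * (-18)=-362610/ 83731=-4.33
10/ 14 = 5/ 7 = 0.71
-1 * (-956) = 956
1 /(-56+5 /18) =-18 /1003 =-0.02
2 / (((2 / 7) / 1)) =7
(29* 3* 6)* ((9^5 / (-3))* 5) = -51372630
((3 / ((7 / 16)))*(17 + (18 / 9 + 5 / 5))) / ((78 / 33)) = 5280 / 91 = 58.02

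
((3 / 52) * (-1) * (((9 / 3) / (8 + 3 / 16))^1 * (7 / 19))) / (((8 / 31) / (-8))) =7812 / 32357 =0.24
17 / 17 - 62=-61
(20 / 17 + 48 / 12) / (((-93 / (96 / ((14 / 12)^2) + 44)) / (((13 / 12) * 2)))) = -3210064 / 232407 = -13.81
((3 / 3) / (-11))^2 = 1 / 121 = 0.01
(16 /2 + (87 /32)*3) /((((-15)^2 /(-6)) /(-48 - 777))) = 5687 /16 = 355.44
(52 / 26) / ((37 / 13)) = 26 / 37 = 0.70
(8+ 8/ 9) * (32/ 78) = 1280/ 351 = 3.65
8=8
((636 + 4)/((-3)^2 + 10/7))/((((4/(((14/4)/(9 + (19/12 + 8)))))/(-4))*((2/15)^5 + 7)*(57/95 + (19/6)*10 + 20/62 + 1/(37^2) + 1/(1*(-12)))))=-363831244560000000/7162641359879229607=-0.05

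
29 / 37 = 0.78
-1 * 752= -752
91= 91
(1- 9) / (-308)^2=-1 / 11858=-0.00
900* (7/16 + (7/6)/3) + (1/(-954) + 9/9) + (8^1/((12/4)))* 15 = 1497301/1908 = 784.75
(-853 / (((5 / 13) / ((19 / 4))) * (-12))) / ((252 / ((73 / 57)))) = 809497 / 181440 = 4.46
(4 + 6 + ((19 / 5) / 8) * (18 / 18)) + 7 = 699 / 40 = 17.48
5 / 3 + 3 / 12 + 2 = 47 / 12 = 3.92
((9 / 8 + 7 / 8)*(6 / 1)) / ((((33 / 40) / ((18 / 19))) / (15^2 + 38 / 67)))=43525440 / 14003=3108.29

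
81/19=4.26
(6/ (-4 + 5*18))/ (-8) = -3/ 344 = -0.01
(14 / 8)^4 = 2401 / 256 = 9.38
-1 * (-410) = 410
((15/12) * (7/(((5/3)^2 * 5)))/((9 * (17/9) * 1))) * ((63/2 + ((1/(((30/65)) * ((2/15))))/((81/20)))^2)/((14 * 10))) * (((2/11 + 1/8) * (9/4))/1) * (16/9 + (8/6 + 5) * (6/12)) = 55588777/1292544000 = 0.04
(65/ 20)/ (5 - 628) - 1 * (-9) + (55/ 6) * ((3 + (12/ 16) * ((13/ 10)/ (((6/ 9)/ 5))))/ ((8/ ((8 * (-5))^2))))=23568395/ 1246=18915.24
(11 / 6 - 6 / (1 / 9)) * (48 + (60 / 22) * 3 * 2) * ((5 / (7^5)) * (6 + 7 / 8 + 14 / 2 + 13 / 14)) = -14.79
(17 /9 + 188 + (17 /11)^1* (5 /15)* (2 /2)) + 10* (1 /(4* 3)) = 37865 /198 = 191.24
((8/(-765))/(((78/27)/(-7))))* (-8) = -224/1105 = -0.20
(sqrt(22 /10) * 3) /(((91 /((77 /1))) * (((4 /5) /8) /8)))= 528 * sqrt(55) /13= 301.21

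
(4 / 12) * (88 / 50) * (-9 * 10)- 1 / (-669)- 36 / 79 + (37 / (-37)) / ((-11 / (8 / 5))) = -154376771 / 2906805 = -53.11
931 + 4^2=947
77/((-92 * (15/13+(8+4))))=-1001/15732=-0.06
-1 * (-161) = 161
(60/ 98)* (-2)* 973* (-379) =3160860/ 7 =451551.43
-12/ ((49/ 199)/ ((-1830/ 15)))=291336/ 49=5945.63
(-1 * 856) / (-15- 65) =107 / 10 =10.70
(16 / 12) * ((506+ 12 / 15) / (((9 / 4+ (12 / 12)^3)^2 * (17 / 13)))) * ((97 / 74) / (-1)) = -7865536 / 122655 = -64.13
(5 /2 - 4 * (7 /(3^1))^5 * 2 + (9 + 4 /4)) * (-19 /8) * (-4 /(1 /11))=-54932933 /972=-56515.36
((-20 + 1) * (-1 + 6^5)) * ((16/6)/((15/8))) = -1890880/9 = -210097.78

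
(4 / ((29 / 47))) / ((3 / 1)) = 188 / 87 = 2.16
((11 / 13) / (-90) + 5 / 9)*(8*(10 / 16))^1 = 71 / 26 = 2.73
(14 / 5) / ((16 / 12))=21 / 10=2.10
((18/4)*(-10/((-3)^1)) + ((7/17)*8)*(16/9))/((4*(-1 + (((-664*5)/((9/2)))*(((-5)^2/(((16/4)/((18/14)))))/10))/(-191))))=4266367/1721556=2.48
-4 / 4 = -1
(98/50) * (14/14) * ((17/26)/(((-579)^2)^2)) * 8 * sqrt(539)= 23324 * sqrt(11)/36525621626325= 0.00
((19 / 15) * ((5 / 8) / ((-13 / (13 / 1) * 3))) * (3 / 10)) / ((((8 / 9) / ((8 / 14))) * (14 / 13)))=-741 / 15680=-0.05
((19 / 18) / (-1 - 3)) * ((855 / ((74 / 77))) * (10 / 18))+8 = -652301 / 5328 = -122.43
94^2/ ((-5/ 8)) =-70688/ 5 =-14137.60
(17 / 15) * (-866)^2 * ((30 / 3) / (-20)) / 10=-42497.51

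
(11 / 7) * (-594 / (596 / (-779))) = 2544993 / 2086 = 1220.03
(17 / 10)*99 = 1683 / 10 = 168.30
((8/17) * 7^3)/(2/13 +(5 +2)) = 35672/1581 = 22.56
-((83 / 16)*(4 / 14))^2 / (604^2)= -6889 / 1144062976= -0.00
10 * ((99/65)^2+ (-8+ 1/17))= -807516/14365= -56.21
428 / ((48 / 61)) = 6527 / 12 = 543.92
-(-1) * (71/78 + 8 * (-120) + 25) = -72859/78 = -934.09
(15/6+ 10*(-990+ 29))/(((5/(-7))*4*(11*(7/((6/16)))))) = 16.38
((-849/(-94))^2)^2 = 519554081601/78074896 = 6654.56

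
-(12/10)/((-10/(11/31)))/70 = 33/54250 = 0.00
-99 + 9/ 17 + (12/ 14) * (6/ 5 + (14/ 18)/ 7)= -173764/ 1785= -97.35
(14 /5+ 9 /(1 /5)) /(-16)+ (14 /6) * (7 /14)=-437 /240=-1.82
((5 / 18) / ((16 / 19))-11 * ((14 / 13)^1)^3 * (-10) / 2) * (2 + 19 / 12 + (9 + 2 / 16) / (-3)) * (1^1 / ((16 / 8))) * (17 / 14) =742452475 / 32707584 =22.70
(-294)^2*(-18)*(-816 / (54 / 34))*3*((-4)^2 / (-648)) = -177635584 / 3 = -59211861.33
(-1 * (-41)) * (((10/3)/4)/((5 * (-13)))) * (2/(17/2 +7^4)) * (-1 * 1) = 82/187941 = 0.00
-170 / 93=-1.83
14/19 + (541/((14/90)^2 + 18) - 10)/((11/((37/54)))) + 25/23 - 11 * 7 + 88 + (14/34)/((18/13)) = 3582277562/249324669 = 14.37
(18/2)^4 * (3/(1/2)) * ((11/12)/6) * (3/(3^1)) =24057/4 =6014.25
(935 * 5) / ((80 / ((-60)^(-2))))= 187 / 11520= 0.02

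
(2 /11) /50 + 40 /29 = 11029 /7975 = 1.38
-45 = -45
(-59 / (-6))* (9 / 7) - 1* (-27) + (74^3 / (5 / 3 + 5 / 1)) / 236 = 613719 / 2065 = 297.20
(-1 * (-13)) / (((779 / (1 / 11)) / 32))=0.05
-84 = -84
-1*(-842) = 842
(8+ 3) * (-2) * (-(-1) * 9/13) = -15.23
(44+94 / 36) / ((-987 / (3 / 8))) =-839 / 47376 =-0.02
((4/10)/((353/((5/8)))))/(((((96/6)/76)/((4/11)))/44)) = 19/353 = 0.05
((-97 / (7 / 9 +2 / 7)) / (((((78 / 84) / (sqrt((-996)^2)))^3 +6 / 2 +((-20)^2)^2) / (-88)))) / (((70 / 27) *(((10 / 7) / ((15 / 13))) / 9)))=265720227236294003712 / 1889202046026583624895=0.14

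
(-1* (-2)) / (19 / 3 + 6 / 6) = 0.27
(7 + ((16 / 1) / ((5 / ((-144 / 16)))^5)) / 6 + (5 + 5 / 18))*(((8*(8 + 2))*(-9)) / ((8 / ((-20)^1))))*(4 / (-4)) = 8574908 / 125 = 68599.26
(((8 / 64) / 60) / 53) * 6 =0.00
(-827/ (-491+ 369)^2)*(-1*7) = 5789/ 14884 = 0.39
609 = 609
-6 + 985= 979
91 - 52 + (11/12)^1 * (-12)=28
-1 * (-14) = 14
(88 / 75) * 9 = 264 / 25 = 10.56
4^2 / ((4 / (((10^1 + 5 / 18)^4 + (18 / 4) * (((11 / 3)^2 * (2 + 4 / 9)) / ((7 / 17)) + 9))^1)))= 8493136399 / 183708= 46231.72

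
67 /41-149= -6042 /41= -147.37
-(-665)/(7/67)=6365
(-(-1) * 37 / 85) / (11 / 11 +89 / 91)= 3367 / 15300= 0.22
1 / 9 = 0.11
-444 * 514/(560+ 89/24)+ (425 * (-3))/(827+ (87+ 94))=-1846083649/4545744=-406.11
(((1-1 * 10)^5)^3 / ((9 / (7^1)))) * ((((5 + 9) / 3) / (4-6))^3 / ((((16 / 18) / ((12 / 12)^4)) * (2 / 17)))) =311254012544714379 / 16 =19453375784044648.69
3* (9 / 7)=27 / 7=3.86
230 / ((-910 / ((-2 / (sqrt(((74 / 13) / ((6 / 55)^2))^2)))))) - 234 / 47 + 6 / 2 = -72824259 / 36823325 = -1.98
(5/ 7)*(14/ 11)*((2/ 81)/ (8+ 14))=0.00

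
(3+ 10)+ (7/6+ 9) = 139/6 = 23.17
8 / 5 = 1.60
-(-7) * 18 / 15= 42 / 5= 8.40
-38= -38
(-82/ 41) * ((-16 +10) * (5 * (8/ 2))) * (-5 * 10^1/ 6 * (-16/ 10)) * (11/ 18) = 17600/ 9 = 1955.56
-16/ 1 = -16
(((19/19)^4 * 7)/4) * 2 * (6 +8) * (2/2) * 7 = 343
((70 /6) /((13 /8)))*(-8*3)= -2240 /13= -172.31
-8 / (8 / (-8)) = 8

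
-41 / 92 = -0.45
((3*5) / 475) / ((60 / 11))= 11 / 1900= 0.01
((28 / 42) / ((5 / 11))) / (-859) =-22 / 12885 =-0.00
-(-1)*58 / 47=58 / 47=1.23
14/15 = 0.93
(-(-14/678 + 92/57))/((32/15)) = -51315/68704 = -0.75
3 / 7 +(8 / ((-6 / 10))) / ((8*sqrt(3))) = 3 / 7- 5*sqrt(3) / 9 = -0.53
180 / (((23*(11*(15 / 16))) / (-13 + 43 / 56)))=-16440 / 1771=-9.28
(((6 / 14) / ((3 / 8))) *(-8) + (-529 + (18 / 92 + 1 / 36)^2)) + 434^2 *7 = 6324976779943 / 4799088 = 1317953.91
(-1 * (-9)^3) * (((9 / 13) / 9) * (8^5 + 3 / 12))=95552217 / 52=1837542.63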